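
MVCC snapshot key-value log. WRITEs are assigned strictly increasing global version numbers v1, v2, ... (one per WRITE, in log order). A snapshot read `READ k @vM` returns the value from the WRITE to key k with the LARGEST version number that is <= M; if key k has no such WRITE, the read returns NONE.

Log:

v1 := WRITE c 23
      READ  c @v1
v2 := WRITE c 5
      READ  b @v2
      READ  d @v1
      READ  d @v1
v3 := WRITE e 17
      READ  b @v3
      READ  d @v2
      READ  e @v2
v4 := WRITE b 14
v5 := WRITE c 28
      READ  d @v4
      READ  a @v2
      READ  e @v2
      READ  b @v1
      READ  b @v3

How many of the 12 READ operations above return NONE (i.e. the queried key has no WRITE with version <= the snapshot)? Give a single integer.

Answer: 11

Derivation:
v1: WRITE c=23  (c history now [(1, 23)])
READ c @v1: history=[(1, 23)] -> pick v1 -> 23
v2: WRITE c=5  (c history now [(1, 23), (2, 5)])
READ b @v2: history=[] -> no version <= 2 -> NONE
READ d @v1: history=[] -> no version <= 1 -> NONE
READ d @v1: history=[] -> no version <= 1 -> NONE
v3: WRITE e=17  (e history now [(3, 17)])
READ b @v3: history=[] -> no version <= 3 -> NONE
READ d @v2: history=[] -> no version <= 2 -> NONE
READ e @v2: history=[(3, 17)] -> no version <= 2 -> NONE
v4: WRITE b=14  (b history now [(4, 14)])
v5: WRITE c=28  (c history now [(1, 23), (2, 5), (5, 28)])
READ d @v4: history=[] -> no version <= 4 -> NONE
READ a @v2: history=[] -> no version <= 2 -> NONE
READ e @v2: history=[(3, 17)] -> no version <= 2 -> NONE
READ b @v1: history=[(4, 14)] -> no version <= 1 -> NONE
READ b @v3: history=[(4, 14)] -> no version <= 3 -> NONE
Read results in order: ['23', 'NONE', 'NONE', 'NONE', 'NONE', 'NONE', 'NONE', 'NONE', 'NONE', 'NONE', 'NONE', 'NONE']
NONE count = 11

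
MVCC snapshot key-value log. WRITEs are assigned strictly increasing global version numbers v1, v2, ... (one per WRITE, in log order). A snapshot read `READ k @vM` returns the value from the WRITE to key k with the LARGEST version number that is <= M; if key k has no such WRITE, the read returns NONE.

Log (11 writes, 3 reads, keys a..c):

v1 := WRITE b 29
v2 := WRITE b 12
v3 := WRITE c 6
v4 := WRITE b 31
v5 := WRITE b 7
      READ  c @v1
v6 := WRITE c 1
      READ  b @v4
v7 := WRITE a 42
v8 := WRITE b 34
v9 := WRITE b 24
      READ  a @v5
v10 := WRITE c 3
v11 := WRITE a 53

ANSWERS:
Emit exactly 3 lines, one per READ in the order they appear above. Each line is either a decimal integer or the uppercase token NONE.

v1: WRITE b=29  (b history now [(1, 29)])
v2: WRITE b=12  (b history now [(1, 29), (2, 12)])
v3: WRITE c=6  (c history now [(3, 6)])
v4: WRITE b=31  (b history now [(1, 29), (2, 12), (4, 31)])
v5: WRITE b=7  (b history now [(1, 29), (2, 12), (4, 31), (5, 7)])
READ c @v1: history=[(3, 6)] -> no version <= 1 -> NONE
v6: WRITE c=1  (c history now [(3, 6), (6, 1)])
READ b @v4: history=[(1, 29), (2, 12), (4, 31), (5, 7)] -> pick v4 -> 31
v7: WRITE a=42  (a history now [(7, 42)])
v8: WRITE b=34  (b history now [(1, 29), (2, 12), (4, 31), (5, 7), (8, 34)])
v9: WRITE b=24  (b history now [(1, 29), (2, 12), (4, 31), (5, 7), (8, 34), (9, 24)])
READ a @v5: history=[(7, 42)] -> no version <= 5 -> NONE
v10: WRITE c=3  (c history now [(3, 6), (6, 1), (10, 3)])
v11: WRITE a=53  (a history now [(7, 42), (11, 53)])

Answer: NONE
31
NONE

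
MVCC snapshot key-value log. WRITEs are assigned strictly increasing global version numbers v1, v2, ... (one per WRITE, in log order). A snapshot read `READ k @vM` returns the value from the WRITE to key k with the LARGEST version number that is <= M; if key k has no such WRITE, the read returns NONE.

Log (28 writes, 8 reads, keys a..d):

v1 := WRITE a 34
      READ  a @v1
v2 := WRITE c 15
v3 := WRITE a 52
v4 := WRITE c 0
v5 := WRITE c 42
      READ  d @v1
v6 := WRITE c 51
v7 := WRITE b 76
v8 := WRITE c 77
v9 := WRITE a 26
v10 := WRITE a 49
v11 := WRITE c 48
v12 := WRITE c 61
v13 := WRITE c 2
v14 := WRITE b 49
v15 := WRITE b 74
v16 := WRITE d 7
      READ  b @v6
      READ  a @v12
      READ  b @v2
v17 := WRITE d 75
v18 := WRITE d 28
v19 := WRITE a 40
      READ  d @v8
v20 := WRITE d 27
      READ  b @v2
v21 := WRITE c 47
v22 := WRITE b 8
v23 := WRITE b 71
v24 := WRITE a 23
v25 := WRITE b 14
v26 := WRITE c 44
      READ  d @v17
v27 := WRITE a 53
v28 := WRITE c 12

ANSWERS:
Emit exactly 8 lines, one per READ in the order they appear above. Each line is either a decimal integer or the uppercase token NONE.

v1: WRITE a=34  (a history now [(1, 34)])
READ a @v1: history=[(1, 34)] -> pick v1 -> 34
v2: WRITE c=15  (c history now [(2, 15)])
v3: WRITE a=52  (a history now [(1, 34), (3, 52)])
v4: WRITE c=0  (c history now [(2, 15), (4, 0)])
v5: WRITE c=42  (c history now [(2, 15), (4, 0), (5, 42)])
READ d @v1: history=[] -> no version <= 1 -> NONE
v6: WRITE c=51  (c history now [(2, 15), (4, 0), (5, 42), (6, 51)])
v7: WRITE b=76  (b history now [(7, 76)])
v8: WRITE c=77  (c history now [(2, 15), (4, 0), (5, 42), (6, 51), (8, 77)])
v9: WRITE a=26  (a history now [(1, 34), (3, 52), (9, 26)])
v10: WRITE a=49  (a history now [(1, 34), (3, 52), (9, 26), (10, 49)])
v11: WRITE c=48  (c history now [(2, 15), (4, 0), (5, 42), (6, 51), (8, 77), (11, 48)])
v12: WRITE c=61  (c history now [(2, 15), (4, 0), (5, 42), (6, 51), (8, 77), (11, 48), (12, 61)])
v13: WRITE c=2  (c history now [(2, 15), (4, 0), (5, 42), (6, 51), (8, 77), (11, 48), (12, 61), (13, 2)])
v14: WRITE b=49  (b history now [(7, 76), (14, 49)])
v15: WRITE b=74  (b history now [(7, 76), (14, 49), (15, 74)])
v16: WRITE d=7  (d history now [(16, 7)])
READ b @v6: history=[(7, 76), (14, 49), (15, 74)] -> no version <= 6 -> NONE
READ a @v12: history=[(1, 34), (3, 52), (9, 26), (10, 49)] -> pick v10 -> 49
READ b @v2: history=[(7, 76), (14, 49), (15, 74)] -> no version <= 2 -> NONE
v17: WRITE d=75  (d history now [(16, 7), (17, 75)])
v18: WRITE d=28  (d history now [(16, 7), (17, 75), (18, 28)])
v19: WRITE a=40  (a history now [(1, 34), (3, 52), (9, 26), (10, 49), (19, 40)])
READ d @v8: history=[(16, 7), (17, 75), (18, 28)] -> no version <= 8 -> NONE
v20: WRITE d=27  (d history now [(16, 7), (17, 75), (18, 28), (20, 27)])
READ b @v2: history=[(7, 76), (14, 49), (15, 74)] -> no version <= 2 -> NONE
v21: WRITE c=47  (c history now [(2, 15), (4, 0), (5, 42), (6, 51), (8, 77), (11, 48), (12, 61), (13, 2), (21, 47)])
v22: WRITE b=8  (b history now [(7, 76), (14, 49), (15, 74), (22, 8)])
v23: WRITE b=71  (b history now [(7, 76), (14, 49), (15, 74), (22, 8), (23, 71)])
v24: WRITE a=23  (a history now [(1, 34), (3, 52), (9, 26), (10, 49), (19, 40), (24, 23)])
v25: WRITE b=14  (b history now [(7, 76), (14, 49), (15, 74), (22, 8), (23, 71), (25, 14)])
v26: WRITE c=44  (c history now [(2, 15), (4, 0), (5, 42), (6, 51), (8, 77), (11, 48), (12, 61), (13, 2), (21, 47), (26, 44)])
READ d @v17: history=[(16, 7), (17, 75), (18, 28), (20, 27)] -> pick v17 -> 75
v27: WRITE a=53  (a history now [(1, 34), (3, 52), (9, 26), (10, 49), (19, 40), (24, 23), (27, 53)])
v28: WRITE c=12  (c history now [(2, 15), (4, 0), (5, 42), (6, 51), (8, 77), (11, 48), (12, 61), (13, 2), (21, 47), (26, 44), (28, 12)])

Answer: 34
NONE
NONE
49
NONE
NONE
NONE
75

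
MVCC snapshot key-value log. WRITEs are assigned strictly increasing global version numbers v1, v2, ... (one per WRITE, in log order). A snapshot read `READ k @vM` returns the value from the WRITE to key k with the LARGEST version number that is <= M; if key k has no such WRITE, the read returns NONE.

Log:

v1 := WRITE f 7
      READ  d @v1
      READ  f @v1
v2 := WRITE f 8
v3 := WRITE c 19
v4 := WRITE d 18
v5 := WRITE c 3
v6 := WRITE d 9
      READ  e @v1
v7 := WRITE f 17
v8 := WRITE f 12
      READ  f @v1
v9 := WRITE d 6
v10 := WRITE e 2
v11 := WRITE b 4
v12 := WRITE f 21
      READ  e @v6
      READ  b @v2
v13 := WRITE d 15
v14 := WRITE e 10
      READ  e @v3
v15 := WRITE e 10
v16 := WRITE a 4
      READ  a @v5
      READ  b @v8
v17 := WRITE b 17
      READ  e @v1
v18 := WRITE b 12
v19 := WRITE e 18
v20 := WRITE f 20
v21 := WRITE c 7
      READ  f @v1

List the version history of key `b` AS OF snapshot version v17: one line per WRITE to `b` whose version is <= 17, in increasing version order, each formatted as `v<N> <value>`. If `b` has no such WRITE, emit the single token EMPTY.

Scan writes for key=b with version <= 17:
  v1 WRITE f 7 -> skip
  v2 WRITE f 8 -> skip
  v3 WRITE c 19 -> skip
  v4 WRITE d 18 -> skip
  v5 WRITE c 3 -> skip
  v6 WRITE d 9 -> skip
  v7 WRITE f 17 -> skip
  v8 WRITE f 12 -> skip
  v9 WRITE d 6 -> skip
  v10 WRITE e 2 -> skip
  v11 WRITE b 4 -> keep
  v12 WRITE f 21 -> skip
  v13 WRITE d 15 -> skip
  v14 WRITE e 10 -> skip
  v15 WRITE e 10 -> skip
  v16 WRITE a 4 -> skip
  v17 WRITE b 17 -> keep
  v18 WRITE b 12 -> drop (> snap)
  v19 WRITE e 18 -> skip
  v20 WRITE f 20 -> skip
  v21 WRITE c 7 -> skip
Collected: [(11, 4), (17, 17)]

Answer: v11 4
v17 17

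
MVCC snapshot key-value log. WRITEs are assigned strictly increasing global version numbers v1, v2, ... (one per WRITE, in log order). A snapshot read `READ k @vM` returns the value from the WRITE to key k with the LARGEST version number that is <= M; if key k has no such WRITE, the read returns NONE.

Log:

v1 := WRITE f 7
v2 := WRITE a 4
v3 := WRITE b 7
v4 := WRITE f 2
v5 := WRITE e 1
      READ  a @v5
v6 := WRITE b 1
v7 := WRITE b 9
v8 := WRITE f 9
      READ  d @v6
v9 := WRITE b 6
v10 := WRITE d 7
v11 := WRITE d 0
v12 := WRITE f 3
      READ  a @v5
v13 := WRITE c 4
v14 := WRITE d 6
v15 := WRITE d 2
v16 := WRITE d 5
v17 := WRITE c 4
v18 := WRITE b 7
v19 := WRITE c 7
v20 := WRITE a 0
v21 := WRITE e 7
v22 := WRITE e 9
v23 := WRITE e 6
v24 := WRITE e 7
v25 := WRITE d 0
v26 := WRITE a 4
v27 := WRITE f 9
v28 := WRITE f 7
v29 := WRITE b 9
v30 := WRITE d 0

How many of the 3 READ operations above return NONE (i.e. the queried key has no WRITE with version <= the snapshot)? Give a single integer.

Answer: 1

Derivation:
v1: WRITE f=7  (f history now [(1, 7)])
v2: WRITE a=4  (a history now [(2, 4)])
v3: WRITE b=7  (b history now [(3, 7)])
v4: WRITE f=2  (f history now [(1, 7), (4, 2)])
v5: WRITE e=1  (e history now [(5, 1)])
READ a @v5: history=[(2, 4)] -> pick v2 -> 4
v6: WRITE b=1  (b history now [(3, 7), (6, 1)])
v7: WRITE b=9  (b history now [(3, 7), (6, 1), (7, 9)])
v8: WRITE f=9  (f history now [(1, 7), (4, 2), (8, 9)])
READ d @v6: history=[] -> no version <= 6 -> NONE
v9: WRITE b=6  (b history now [(3, 7), (6, 1), (7, 9), (9, 6)])
v10: WRITE d=7  (d history now [(10, 7)])
v11: WRITE d=0  (d history now [(10, 7), (11, 0)])
v12: WRITE f=3  (f history now [(1, 7), (4, 2), (8, 9), (12, 3)])
READ a @v5: history=[(2, 4)] -> pick v2 -> 4
v13: WRITE c=4  (c history now [(13, 4)])
v14: WRITE d=6  (d history now [(10, 7), (11, 0), (14, 6)])
v15: WRITE d=2  (d history now [(10, 7), (11, 0), (14, 6), (15, 2)])
v16: WRITE d=5  (d history now [(10, 7), (11, 0), (14, 6), (15, 2), (16, 5)])
v17: WRITE c=4  (c history now [(13, 4), (17, 4)])
v18: WRITE b=7  (b history now [(3, 7), (6, 1), (7, 9), (9, 6), (18, 7)])
v19: WRITE c=7  (c history now [(13, 4), (17, 4), (19, 7)])
v20: WRITE a=0  (a history now [(2, 4), (20, 0)])
v21: WRITE e=7  (e history now [(5, 1), (21, 7)])
v22: WRITE e=9  (e history now [(5, 1), (21, 7), (22, 9)])
v23: WRITE e=6  (e history now [(5, 1), (21, 7), (22, 9), (23, 6)])
v24: WRITE e=7  (e history now [(5, 1), (21, 7), (22, 9), (23, 6), (24, 7)])
v25: WRITE d=0  (d history now [(10, 7), (11, 0), (14, 6), (15, 2), (16, 5), (25, 0)])
v26: WRITE a=4  (a history now [(2, 4), (20, 0), (26, 4)])
v27: WRITE f=9  (f history now [(1, 7), (4, 2), (8, 9), (12, 3), (27, 9)])
v28: WRITE f=7  (f history now [(1, 7), (4, 2), (8, 9), (12, 3), (27, 9), (28, 7)])
v29: WRITE b=9  (b history now [(3, 7), (6, 1), (7, 9), (9, 6), (18, 7), (29, 9)])
v30: WRITE d=0  (d history now [(10, 7), (11, 0), (14, 6), (15, 2), (16, 5), (25, 0), (30, 0)])
Read results in order: ['4', 'NONE', '4']
NONE count = 1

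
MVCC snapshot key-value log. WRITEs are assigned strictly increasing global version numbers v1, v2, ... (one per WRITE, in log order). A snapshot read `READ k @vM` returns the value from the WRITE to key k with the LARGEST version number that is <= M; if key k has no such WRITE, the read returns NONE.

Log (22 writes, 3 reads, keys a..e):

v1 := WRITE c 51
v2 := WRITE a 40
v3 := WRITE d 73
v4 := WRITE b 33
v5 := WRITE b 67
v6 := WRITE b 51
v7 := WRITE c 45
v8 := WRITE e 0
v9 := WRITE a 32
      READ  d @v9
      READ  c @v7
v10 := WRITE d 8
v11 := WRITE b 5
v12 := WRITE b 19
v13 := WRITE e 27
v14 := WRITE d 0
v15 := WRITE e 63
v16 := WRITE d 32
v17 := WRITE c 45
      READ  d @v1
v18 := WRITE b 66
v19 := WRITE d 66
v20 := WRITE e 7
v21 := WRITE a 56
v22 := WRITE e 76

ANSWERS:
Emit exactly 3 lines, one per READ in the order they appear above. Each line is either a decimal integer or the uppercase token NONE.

Answer: 73
45
NONE

Derivation:
v1: WRITE c=51  (c history now [(1, 51)])
v2: WRITE a=40  (a history now [(2, 40)])
v3: WRITE d=73  (d history now [(3, 73)])
v4: WRITE b=33  (b history now [(4, 33)])
v5: WRITE b=67  (b history now [(4, 33), (5, 67)])
v6: WRITE b=51  (b history now [(4, 33), (5, 67), (6, 51)])
v7: WRITE c=45  (c history now [(1, 51), (7, 45)])
v8: WRITE e=0  (e history now [(8, 0)])
v9: WRITE a=32  (a history now [(2, 40), (9, 32)])
READ d @v9: history=[(3, 73)] -> pick v3 -> 73
READ c @v7: history=[(1, 51), (7, 45)] -> pick v7 -> 45
v10: WRITE d=8  (d history now [(3, 73), (10, 8)])
v11: WRITE b=5  (b history now [(4, 33), (5, 67), (6, 51), (11, 5)])
v12: WRITE b=19  (b history now [(4, 33), (5, 67), (6, 51), (11, 5), (12, 19)])
v13: WRITE e=27  (e history now [(8, 0), (13, 27)])
v14: WRITE d=0  (d history now [(3, 73), (10, 8), (14, 0)])
v15: WRITE e=63  (e history now [(8, 0), (13, 27), (15, 63)])
v16: WRITE d=32  (d history now [(3, 73), (10, 8), (14, 0), (16, 32)])
v17: WRITE c=45  (c history now [(1, 51), (7, 45), (17, 45)])
READ d @v1: history=[(3, 73), (10, 8), (14, 0), (16, 32)] -> no version <= 1 -> NONE
v18: WRITE b=66  (b history now [(4, 33), (5, 67), (6, 51), (11, 5), (12, 19), (18, 66)])
v19: WRITE d=66  (d history now [(3, 73), (10, 8), (14, 0), (16, 32), (19, 66)])
v20: WRITE e=7  (e history now [(8, 0), (13, 27), (15, 63), (20, 7)])
v21: WRITE a=56  (a history now [(2, 40), (9, 32), (21, 56)])
v22: WRITE e=76  (e history now [(8, 0), (13, 27), (15, 63), (20, 7), (22, 76)])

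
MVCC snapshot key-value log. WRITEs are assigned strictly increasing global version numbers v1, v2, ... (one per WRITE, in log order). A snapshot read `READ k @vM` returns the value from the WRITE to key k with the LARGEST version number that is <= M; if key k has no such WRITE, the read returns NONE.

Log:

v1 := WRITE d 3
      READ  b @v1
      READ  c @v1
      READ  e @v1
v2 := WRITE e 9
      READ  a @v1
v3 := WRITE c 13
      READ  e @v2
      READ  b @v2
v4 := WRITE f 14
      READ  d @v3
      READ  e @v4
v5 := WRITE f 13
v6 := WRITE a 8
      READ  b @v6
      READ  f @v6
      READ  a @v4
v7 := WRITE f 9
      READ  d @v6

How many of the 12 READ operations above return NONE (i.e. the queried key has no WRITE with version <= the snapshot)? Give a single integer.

v1: WRITE d=3  (d history now [(1, 3)])
READ b @v1: history=[] -> no version <= 1 -> NONE
READ c @v1: history=[] -> no version <= 1 -> NONE
READ e @v1: history=[] -> no version <= 1 -> NONE
v2: WRITE e=9  (e history now [(2, 9)])
READ a @v1: history=[] -> no version <= 1 -> NONE
v3: WRITE c=13  (c history now [(3, 13)])
READ e @v2: history=[(2, 9)] -> pick v2 -> 9
READ b @v2: history=[] -> no version <= 2 -> NONE
v4: WRITE f=14  (f history now [(4, 14)])
READ d @v3: history=[(1, 3)] -> pick v1 -> 3
READ e @v4: history=[(2, 9)] -> pick v2 -> 9
v5: WRITE f=13  (f history now [(4, 14), (5, 13)])
v6: WRITE a=8  (a history now [(6, 8)])
READ b @v6: history=[] -> no version <= 6 -> NONE
READ f @v6: history=[(4, 14), (5, 13)] -> pick v5 -> 13
READ a @v4: history=[(6, 8)] -> no version <= 4 -> NONE
v7: WRITE f=9  (f history now [(4, 14), (5, 13), (7, 9)])
READ d @v6: history=[(1, 3)] -> pick v1 -> 3
Read results in order: ['NONE', 'NONE', 'NONE', 'NONE', '9', 'NONE', '3', '9', 'NONE', '13', 'NONE', '3']
NONE count = 7

Answer: 7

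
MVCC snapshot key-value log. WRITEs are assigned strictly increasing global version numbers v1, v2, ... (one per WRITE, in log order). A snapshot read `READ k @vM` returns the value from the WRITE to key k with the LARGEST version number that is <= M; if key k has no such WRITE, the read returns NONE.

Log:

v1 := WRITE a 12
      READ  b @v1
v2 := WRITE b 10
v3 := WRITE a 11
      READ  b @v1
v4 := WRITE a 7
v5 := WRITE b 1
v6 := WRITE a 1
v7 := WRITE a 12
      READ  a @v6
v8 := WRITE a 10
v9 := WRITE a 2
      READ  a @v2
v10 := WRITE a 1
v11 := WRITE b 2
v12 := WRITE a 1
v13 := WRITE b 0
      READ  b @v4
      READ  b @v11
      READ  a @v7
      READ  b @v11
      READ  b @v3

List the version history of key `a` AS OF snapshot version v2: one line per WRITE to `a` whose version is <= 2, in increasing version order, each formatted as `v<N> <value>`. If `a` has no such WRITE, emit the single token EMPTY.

Answer: v1 12

Derivation:
Scan writes for key=a with version <= 2:
  v1 WRITE a 12 -> keep
  v2 WRITE b 10 -> skip
  v3 WRITE a 11 -> drop (> snap)
  v4 WRITE a 7 -> drop (> snap)
  v5 WRITE b 1 -> skip
  v6 WRITE a 1 -> drop (> snap)
  v7 WRITE a 12 -> drop (> snap)
  v8 WRITE a 10 -> drop (> snap)
  v9 WRITE a 2 -> drop (> snap)
  v10 WRITE a 1 -> drop (> snap)
  v11 WRITE b 2 -> skip
  v12 WRITE a 1 -> drop (> snap)
  v13 WRITE b 0 -> skip
Collected: [(1, 12)]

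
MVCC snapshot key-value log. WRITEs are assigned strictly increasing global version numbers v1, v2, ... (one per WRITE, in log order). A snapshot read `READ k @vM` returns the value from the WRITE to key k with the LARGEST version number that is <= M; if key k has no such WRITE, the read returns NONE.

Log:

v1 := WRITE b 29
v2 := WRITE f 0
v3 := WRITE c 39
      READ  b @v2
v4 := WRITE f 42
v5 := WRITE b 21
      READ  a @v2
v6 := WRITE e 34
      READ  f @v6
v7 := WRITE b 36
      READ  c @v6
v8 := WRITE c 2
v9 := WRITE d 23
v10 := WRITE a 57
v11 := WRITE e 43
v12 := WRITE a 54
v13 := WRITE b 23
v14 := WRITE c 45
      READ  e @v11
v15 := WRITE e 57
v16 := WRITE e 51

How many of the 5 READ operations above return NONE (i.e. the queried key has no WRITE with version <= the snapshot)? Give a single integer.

v1: WRITE b=29  (b history now [(1, 29)])
v2: WRITE f=0  (f history now [(2, 0)])
v3: WRITE c=39  (c history now [(3, 39)])
READ b @v2: history=[(1, 29)] -> pick v1 -> 29
v4: WRITE f=42  (f history now [(2, 0), (4, 42)])
v5: WRITE b=21  (b history now [(1, 29), (5, 21)])
READ a @v2: history=[] -> no version <= 2 -> NONE
v6: WRITE e=34  (e history now [(6, 34)])
READ f @v6: history=[(2, 0), (4, 42)] -> pick v4 -> 42
v7: WRITE b=36  (b history now [(1, 29), (5, 21), (7, 36)])
READ c @v6: history=[(3, 39)] -> pick v3 -> 39
v8: WRITE c=2  (c history now [(3, 39), (8, 2)])
v9: WRITE d=23  (d history now [(9, 23)])
v10: WRITE a=57  (a history now [(10, 57)])
v11: WRITE e=43  (e history now [(6, 34), (11, 43)])
v12: WRITE a=54  (a history now [(10, 57), (12, 54)])
v13: WRITE b=23  (b history now [(1, 29), (5, 21), (7, 36), (13, 23)])
v14: WRITE c=45  (c history now [(3, 39), (8, 2), (14, 45)])
READ e @v11: history=[(6, 34), (11, 43)] -> pick v11 -> 43
v15: WRITE e=57  (e history now [(6, 34), (11, 43), (15, 57)])
v16: WRITE e=51  (e history now [(6, 34), (11, 43), (15, 57), (16, 51)])
Read results in order: ['29', 'NONE', '42', '39', '43']
NONE count = 1

Answer: 1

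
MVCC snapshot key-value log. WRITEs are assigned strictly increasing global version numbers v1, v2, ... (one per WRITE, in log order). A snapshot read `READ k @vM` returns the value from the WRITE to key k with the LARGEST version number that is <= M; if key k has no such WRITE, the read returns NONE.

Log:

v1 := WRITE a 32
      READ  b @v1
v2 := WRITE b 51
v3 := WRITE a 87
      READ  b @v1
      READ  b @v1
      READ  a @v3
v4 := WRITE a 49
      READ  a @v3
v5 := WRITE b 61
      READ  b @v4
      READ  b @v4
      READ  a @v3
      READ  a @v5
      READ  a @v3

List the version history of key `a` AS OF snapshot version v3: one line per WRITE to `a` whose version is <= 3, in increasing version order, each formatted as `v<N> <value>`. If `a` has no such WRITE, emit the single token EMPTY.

Scan writes for key=a with version <= 3:
  v1 WRITE a 32 -> keep
  v2 WRITE b 51 -> skip
  v3 WRITE a 87 -> keep
  v4 WRITE a 49 -> drop (> snap)
  v5 WRITE b 61 -> skip
Collected: [(1, 32), (3, 87)]

Answer: v1 32
v3 87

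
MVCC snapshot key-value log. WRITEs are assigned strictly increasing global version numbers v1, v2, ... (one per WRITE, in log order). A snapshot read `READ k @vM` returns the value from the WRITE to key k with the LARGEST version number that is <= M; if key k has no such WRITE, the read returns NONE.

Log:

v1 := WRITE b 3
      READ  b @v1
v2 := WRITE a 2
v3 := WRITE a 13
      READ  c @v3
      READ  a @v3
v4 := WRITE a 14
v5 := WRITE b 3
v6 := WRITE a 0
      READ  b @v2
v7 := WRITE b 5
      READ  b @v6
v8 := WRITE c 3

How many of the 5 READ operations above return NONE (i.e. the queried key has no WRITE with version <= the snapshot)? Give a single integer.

Answer: 1

Derivation:
v1: WRITE b=3  (b history now [(1, 3)])
READ b @v1: history=[(1, 3)] -> pick v1 -> 3
v2: WRITE a=2  (a history now [(2, 2)])
v3: WRITE a=13  (a history now [(2, 2), (3, 13)])
READ c @v3: history=[] -> no version <= 3 -> NONE
READ a @v3: history=[(2, 2), (3, 13)] -> pick v3 -> 13
v4: WRITE a=14  (a history now [(2, 2), (3, 13), (4, 14)])
v5: WRITE b=3  (b history now [(1, 3), (5, 3)])
v6: WRITE a=0  (a history now [(2, 2), (3, 13), (4, 14), (6, 0)])
READ b @v2: history=[(1, 3), (5, 3)] -> pick v1 -> 3
v7: WRITE b=5  (b history now [(1, 3), (5, 3), (7, 5)])
READ b @v6: history=[(1, 3), (5, 3), (7, 5)] -> pick v5 -> 3
v8: WRITE c=3  (c history now [(8, 3)])
Read results in order: ['3', 'NONE', '13', '3', '3']
NONE count = 1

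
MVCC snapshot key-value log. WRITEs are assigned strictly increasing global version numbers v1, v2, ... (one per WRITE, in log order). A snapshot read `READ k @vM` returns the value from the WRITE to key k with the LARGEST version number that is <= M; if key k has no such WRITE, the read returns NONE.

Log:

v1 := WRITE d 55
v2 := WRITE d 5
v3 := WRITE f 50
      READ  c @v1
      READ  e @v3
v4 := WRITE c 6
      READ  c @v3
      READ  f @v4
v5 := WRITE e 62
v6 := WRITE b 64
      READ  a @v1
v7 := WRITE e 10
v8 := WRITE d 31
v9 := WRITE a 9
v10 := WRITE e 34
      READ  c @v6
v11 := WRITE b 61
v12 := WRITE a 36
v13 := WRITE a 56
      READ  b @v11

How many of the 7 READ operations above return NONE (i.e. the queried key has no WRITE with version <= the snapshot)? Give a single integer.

Answer: 4

Derivation:
v1: WRITE d=55  (d history now [(1, 55)])
v2: WRITE d=5  (d history now [(1, 55), (2, 5)])
v3: WRITE f=50  (f history now [(3, 50)])
READ c @v1: history=[] -> no version <= 1 -> NONE
READ e @v3: history=[] -> no version <= 3 -> NONE
v4: WRITE c=6  (c history now [(4, 6)])
READ c @v3: history=[(4, 6)] -> no version <= 3 -> NONE
READ f @v4: history=[(3, 50)] -> pick v3 -> 50
v5: WRITE e=62  (e history now [(5, 62)])
v6: WRITE b=64  (b history now [(6, 64)])
READ a @v1: history=[] -> no version <= 1 -> NONE
v7: WRITE e=10  (e history now [(5, 62), (7, 10)])
v8: WRITE d=31  (d history now [(1, 55), (2, 5), (8, 31)])
v9: WRITE a=9  (a history now [(9, 9)])
v10: WRITE e=34  (e history now [(5, 62), (7, 10), (10, 34)])
READ c @v6: history=[(4, 6)] -> pick v4 -> 6
v11: WRITE b=61  (b history now [(6, 64), (11, 61)])
v12: WRITE a=36  (a history now [(9, 9), (12, 36)])
v13: WRITE a=56  (a history now [(9, 9), (12, 36), (13, 56)])
READ b @v11: history=[(6, 64), (11, 61)] -> pick v11 -> 61
Read results in order: ['NONE', 'NONE', 'NONE', '50', 'NONE', '6', '61']
NONE count = 4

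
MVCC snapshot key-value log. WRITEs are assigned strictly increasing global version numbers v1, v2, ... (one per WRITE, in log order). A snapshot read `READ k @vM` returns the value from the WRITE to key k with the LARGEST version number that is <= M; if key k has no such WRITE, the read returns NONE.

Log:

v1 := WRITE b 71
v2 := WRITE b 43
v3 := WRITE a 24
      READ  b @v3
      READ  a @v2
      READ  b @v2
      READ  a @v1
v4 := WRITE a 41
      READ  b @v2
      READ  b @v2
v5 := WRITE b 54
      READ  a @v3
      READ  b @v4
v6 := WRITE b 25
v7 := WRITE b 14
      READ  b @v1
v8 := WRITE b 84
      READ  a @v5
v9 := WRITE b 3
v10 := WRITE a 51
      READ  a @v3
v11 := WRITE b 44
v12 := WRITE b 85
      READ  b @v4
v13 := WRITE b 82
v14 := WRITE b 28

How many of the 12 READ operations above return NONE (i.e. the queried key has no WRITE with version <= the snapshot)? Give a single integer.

v1: WRITE b=71  (b history now [(1, 71)])
v2: WRITE b=43  (b history now [(1, 71), (2, 43)])
v3: WRITE a=24  (a history now [(3, 24)])
READ b @v3: history=[(1, 71), (2, 43)] -> pick v2 -> 43
READ a @v2: history=[(3, 24)] -> no version <= 2 -> NONE
READ b @v2: history=[(1, 71), (2, 43)] -> pick v2 -> 43
READ a @v1: history=[(3, 24)] -> no version <= 1 -> NONE
v4: WRITE a=41  (a history now [(3, 24), (4, 41)])
READ b @v2: history=[(1, 71), (2, 43)] -> pick v2 -> 43
READ b @v2: history=[(1, 71), (2, 43)] -> pick v2 -> 43
v5: WRITE b=54  (b history now [(1, 71), (2, 43), (5, 54)])
READ a @v3: history=[(3, 24), (4, 41)] -> pick v3 -> 24
READ b @v4: history=[(1, 71), (2, 43), (5, 54)] -> pick v2 -> 43
v6: WRITE b=25  (b history now [(1, 71), (2, 43), (5, 54), (6, 25)])
v7: WRITE b=14  (b history now [(1, 71), (2, 43), (5, 54), (6, 25), (7, 14)])
READ b @v1: history=[(1, 71), (2, 43), (5, 54), (6, 25), (7, 14)] -> pick v1 -> 71
v8: WRITE b=84  (b history now [(1, 71), (2, 43), (5, 54), (6, 25), (7, 14), (8, 84)])
READ a @v5: history=[(3, 24), (4, 41)] -> pick v4 -> 41
v9: WRITE b=3  (b history now [(1, 71), (2, 43), (5, 54), (6, 25), (7, 14), (8, 84), (9, 3)])
v10: WRITE a=51  (a history now [(3, 24), (4, 41), (10, 51)])
READ a @v3: history=[(3, 24), (4, 41), (10, 51)] -> pick v3 -> 24
v11: WRITE b=44  (b history now [(1, 71), (2, 43), (5, 54), (6, 25), (7, 14), (8, 84), (9, 3), (11, 44)])
v12: WRITE b=85  (b history now [(1, 71), (2, 43), (5, 54), (6, 25), (7, 14), (8, 84), (9, 3), (11, 44), (12, 85)])
READ b @v4: history=[(1, 71), (2, 43), (5, 54), (6, 25), (7, 14), (8, 84), (9, 3), (11, 44), (12, 85)] -> pick v2 -> 43
v13: WRITE b=82  (b history now [(1, 71), (2, 43), (5, 54), (6, 25), (7, 14), (8, 84), (9, 3), (11, 44), (12, 85), (13, 82)])
v14: WRITE b=28  (b history now [(1, 71), (2, 43), (5, 54), (6, 25), (7, 14), (8, 84), (9, 3), (11, 44), (12, 85), (13, 82), (14, 28)])
Read results in order: ['43', 'NONE', '43', 'NONE', '43', '43', '24', '43', '71', '41', '24', '43']
NONE count = 2

Answer: 2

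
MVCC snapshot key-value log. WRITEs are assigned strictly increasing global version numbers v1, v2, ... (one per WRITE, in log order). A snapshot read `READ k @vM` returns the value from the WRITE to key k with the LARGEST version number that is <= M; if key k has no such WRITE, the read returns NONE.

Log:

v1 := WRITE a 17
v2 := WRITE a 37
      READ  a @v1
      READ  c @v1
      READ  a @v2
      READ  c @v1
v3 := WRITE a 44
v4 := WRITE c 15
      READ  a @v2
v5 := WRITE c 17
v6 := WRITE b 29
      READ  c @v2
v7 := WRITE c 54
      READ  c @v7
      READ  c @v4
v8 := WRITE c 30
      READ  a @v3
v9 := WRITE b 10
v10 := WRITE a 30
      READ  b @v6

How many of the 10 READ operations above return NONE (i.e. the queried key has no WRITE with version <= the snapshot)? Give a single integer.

Answer: 3

Derivation:
v1: WRITE a=17  (a history now [(1, 17)])
v2: WRITE a=37  (a history now [(1, 17), (2, 37)])
READ a @v1: history=[(1, 17), (2, 37)] -> pick v1 -> 17
READ c @v1: history=[] -> no version <= 1 -> NONE
READ a @v2: history=[(1, 17), (2, 37)] -> pick v2 -> 37
READ c @v1: history=[] -> no version <= 1 -> NONE
v3: WRITE a=44  (a history now [(1, 17), (2, 37), (3, 44)])
v4: WRITE c=15  (c history now [(4, 15)])
READ a @v2: history=[(1, 17), (2, 37), (3, 44)] -> pick v2 -> 37
v5: WRITE c=17  (c history now [(4, 15), (5, 17)])
v6: WRITE b=29  (b history now [(6, 29)])
READ c @v2: history=[(4, 15), (5, 17)] -> no version <= 2 -> NONE
v7: WRITE c=54  (c history now [(4, 15), (5, 17), (7, 54)])
READ c @v7: history=[(4, 15), (5, 17), (7, 54)] -> pick v7 -> 54
READ c @v4: history=[(4, 15), (5, 17), (7, 54)] -> pick v4 -> 15
v8: WRITE c=30  (c history now [(4, 15), (5, 17), (7, 54), (8, 30)])
READ a @v3: history=[(1, 17), (2, 37), (3, 44)] -> pick v3 -> 44
v9: WRITE b=10  (b history now [(6, 29), (9, 10)])
v10: WRITE a=30  (a history now [(1, 17), (2, 37), (3, 44), (10, 30)])
READ b @v6: history=[(6, 29), (9, 10)] -> pick v6 -> 29
Read results in order: ['17', 'NONE', '37', 'NONE', '37', 'NONE', '54', '15', '44', '29']
NONE count = 3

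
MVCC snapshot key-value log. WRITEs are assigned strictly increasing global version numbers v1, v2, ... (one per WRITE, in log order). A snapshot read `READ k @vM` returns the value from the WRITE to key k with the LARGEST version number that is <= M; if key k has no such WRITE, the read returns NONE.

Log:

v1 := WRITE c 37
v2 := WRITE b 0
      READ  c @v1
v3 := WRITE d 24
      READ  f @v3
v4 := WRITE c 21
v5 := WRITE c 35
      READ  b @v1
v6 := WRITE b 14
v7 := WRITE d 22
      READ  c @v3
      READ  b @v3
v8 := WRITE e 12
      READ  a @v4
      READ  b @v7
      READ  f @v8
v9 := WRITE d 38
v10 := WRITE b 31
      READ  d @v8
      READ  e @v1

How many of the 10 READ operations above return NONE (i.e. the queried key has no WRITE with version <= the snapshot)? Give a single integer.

Answer: 5

Derivation:
v1: WRITE c=37  (c history now [(1, 37)])
v2: WRITE b=0  (b history now [(2, 0)])
READ c @v1: history=[(1, 37)] -> pick v1 -> 37
v3: WRITE d=24  (d history now [(3, 24)])
READ f @v3: history=[] -> no version <= 3 -> NONE
v4: WRITE c=21  (c history now [(1, 37), (4, 21)])
v5: WRITE c=35  (c history now [(1, 37), (4, 21), (5, 35)])
READ b @v1: history=[(2, 0)] -> no version <= 1 -> NONE
v6: WRITE b=14  (b history now [(2, 0), (6, 14)])
v7: WRITE d=22  (d history now [(3, 24), (7, 22)])
READ c @v3: history=[(1, 37), (4, 21), (5, 35)] -> pick v1 -> 37
READ b @v3: history=[(2, 0), (6, 14)] -> pick v2 -> 0
v8: WRITE e=12  (e history now [(8, 12)])
READ a @v4: history=[] -> no version <= 4 -> NONE
READ b @v7: history=[(2, 0), (6, 14)] -> pick v6 -> 14
READ f @v8: history=[] -> no version <= 8 -> NONE
v9: WRITE d=38  (d history now [(3, 24), (7, 22), (9, 38)])
v10: WRITE b=31  (b history now [(2, 0), (6, 14), (10, 31)])
READ d @v8: history=[(3, 24), (7, 22), (9, 38)] -> pick v7 -> 22
READ e @v1: history=[(8, 12)] -> no version <= 1 -> NONE
Read results in order: ['37', 'NONE', 'NONE', '37', '0', 'NONE', '14', 'NONE', '22', 'NONE']
NONE count = 5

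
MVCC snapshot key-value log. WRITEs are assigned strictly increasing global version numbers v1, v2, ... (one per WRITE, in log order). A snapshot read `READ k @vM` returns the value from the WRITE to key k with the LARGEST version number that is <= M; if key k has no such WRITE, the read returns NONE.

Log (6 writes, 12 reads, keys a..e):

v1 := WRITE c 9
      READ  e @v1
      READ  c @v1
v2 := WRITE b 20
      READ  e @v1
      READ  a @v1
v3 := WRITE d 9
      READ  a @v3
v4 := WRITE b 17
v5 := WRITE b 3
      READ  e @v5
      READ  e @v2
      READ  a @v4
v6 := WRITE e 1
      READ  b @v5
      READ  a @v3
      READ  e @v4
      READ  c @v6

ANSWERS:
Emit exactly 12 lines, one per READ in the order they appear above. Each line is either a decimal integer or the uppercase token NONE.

Answer: NONE
9
NONE
NONE
NONE
NONE
NONE
NONE
3
NONE
NONE
9

Derivation:
v1: WRITE c=9  (c history now [(1, 9)])
READ e @v1: history=[] -> no version <= 1 -> NONE
READ c @v1: history=[(1, 9)] -> pick v1 -> 9
v2: WRITE b=20  (b history now [(2, 20)])
READ e @v1: history=[] -> no version <= 1 -> NONE
READ a @v1: history=[] -> no version <= 1 -> NONE
v3: WRITE d=9  (d history now [(3, 9)])
READ a @v3: history=[] -> no version <= 3 -> NONE
v4: WRITE b=17  (b history now [(2, 20), (4, 17)])
v5: WRITE b=3  (b history now [(2, 20), (4, 17), (5, 3)])
READ e @v5: history=[] -> no version <= 5 -> NONE
READ e @v2: history=[] -> no version <= 2 -> NONE
READ a @v4: history=[] -> no version <= 4 -> NONE
v6: WRITE e=1  (e history now [(6, 1)])
READ b @v5: history=[(2, 20), (4, 17), (5, 3)] -> pick v5 -> 3
READ a @v3: history=[] -> no version <= 3 -> NONE
READ e @v4: history=[(6, 1)] -> no version <= 4 -> NONE
READ c @v6: history=[(1, 9)] -> pick v1 -> 9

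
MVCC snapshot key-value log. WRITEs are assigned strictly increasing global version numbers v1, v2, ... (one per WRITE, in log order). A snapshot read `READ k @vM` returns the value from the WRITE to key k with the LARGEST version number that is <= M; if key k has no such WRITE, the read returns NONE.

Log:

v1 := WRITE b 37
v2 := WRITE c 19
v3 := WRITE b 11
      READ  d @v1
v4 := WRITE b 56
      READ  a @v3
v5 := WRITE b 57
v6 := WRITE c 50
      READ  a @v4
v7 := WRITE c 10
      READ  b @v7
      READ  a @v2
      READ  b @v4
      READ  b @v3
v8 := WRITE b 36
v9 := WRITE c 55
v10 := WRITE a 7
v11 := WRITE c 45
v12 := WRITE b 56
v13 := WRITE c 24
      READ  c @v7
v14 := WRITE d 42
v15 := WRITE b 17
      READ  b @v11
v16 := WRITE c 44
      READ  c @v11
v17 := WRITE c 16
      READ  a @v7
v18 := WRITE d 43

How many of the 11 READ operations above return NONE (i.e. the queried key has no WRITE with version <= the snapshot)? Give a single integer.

v1: WRITE b=37  (b history now [(1, 37)])
v2: WRITE c=19  (c history now [(2, 19)])
v3: WRITE b=11  (b history now [(1, 37), (3, 11)])
READ d @v1: history=[] -> no version <= 1 -> NONE
v4: WRITE b=56  (b history now [(1, 37), (3, 11), (4, 56)])
READ a @v3: history=[] -> no version <= 3 -> NONE
v5: WRITE b=57  (b history now [(1, 37), (3, 11), (4, 56), (5, 57)])
v6: WRITE c=50  (c history now [(2, 19), (6, 50)])
READ a @v4: history=[] -> no version <= 4 -> NONE
v7: WRITE c=10  (c history now [(2, 19), (6, 50), (7, 10)])
READ b @v7: history=[(1, 37), (3, 11), (4, 56), (5, 57)] -> pick v5 -> 57
READ a @v2: history=[] -> no version <= 2 -> NONE
READ b @v4: history=[(1, 37), (3, 11), (4, 56), (5, 57)] -> pick v4 -> 56
READ b @v3: history=[(1, 37), (3, 11), (4, 56), (5, 57)] -> pick v3 -> 11
v8: WRITE b=36  (b history now [(1, 37), (3, 11), (4, 56), (5, 57), (8, 36)])
v9: WRITE c=55  (c history now [(2, 19), (6, 50), (7, 10), (9, 55)])
v10: WRITE a=7  (a history now [(10, 7)])
v11: WRITE c=45  (c history now [(2, 19), (6, 50), (7, 10), (9, 55), (11, 45)])
v12: WRITE b=56  (b history now [(1, 37), (3, 11), (4, 56), (5, 57), (8, 36), (12, 56)])
v13: WRITE c=24  (c history now [(2, 19), (6, 50), (7, 10), (9, 55), (11, 45), (13, 24)])
READ c @v7: history=[(2, 19), (6, 50), (7, 10), (9, 55), (11, 45), (13, 24)] -> pick v7 -> 10
v14: WRITE d=42  (d history now [(14, 42)])
v15: WRITE b=17  (b history now [(1, 37), (3, 11), (4, 56), (5, 57), (8, 36), (12, 56), (15, 17)])
READ b @v11: history=[(1, 37), (3, 11), (4, 56), (5, 57), (8, 36), (12, 56), (15, 17)] -> pick v8 -> 36
v16: WRITE c=44  (c history now [(2, 19), (6, 50), (7, 10), (9, 55), (11, 45), (13, 24), (16, 44)])
READ c @v11: history=[(2, 19), (6, 50), (7, 10), (9, 55), (11, 45), (13, 24), (16, 44)] -> pick v11 -> 45
v17: WRITE c=16  (c history now [(2, 19), (6, 50), (7, 10), (9, 55), (11, 45), (13, 24), (16, 44), (17, 16)])
READ a @v7: history=[(10, 7)] -> no version <= 7 -> NONE
v18: WRITE d=43  (d history now [(14, 42), (18, 43)])
Read results in order: ['NONE', 'NONE', 'NONE', '57', 'NONE', '56', '11', '10', '36', '45', 'NONE']
NONE count = 5

Answer: 5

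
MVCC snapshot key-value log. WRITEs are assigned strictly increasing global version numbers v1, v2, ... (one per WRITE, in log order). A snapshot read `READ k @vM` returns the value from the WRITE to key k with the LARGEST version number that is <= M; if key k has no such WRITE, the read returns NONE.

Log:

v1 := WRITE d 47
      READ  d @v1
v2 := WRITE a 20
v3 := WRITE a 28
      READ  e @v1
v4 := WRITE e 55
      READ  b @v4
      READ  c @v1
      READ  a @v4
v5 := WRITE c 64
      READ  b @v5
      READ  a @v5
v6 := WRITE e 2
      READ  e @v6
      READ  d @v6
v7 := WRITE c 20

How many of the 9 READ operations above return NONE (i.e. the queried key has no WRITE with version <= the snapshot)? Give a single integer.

v1: WRITE d=47  (d history now [(1, 47)])
READ d @v1: history=[(1, 47)] -> pick v1 -> 47
v2: WRITE a=20  (a history now [(2, 20)])
v3: WRITE a=28  (a history now [(2, 20), (3, 28)])
READ e @v1: history=[] -> no version <= 1 -> NONE
v4: WRITE e=55  (e history now [(4, 55)])
READ b @v4: history=[] -> no version <= 4 -> NONE
READ c @v1: history=[] -> no version <= 1 -> NONE
READ a @v4: history=[(2, 20), (3, 28)] -> pick v3 -> 28
v5: WRITE c=64  (c history now [(5, 64)])
READ b @v5: history=[] -> no version <= 5 -> NONE
READ a @v5: history=[(2, 20), (3, 28)] -> pick v3 -> 28
v6: WRITE e=2  (e history now [(4, 55), (6, 2)])
READ e @v6: history=[(4, 55), (6, 2)] -> pick v6 -> 2
READ d @v6: history=[(1, 47)] -> pick v1 -> 47
v7: WRITE c=20  (c history now [(5, 64), (7, 20)])
Read results in order: ['47', 'NONE', 'NONE', 'NONE', '28', 'NONE', '28', '2', '47']
NONE count = 4

Answer: 4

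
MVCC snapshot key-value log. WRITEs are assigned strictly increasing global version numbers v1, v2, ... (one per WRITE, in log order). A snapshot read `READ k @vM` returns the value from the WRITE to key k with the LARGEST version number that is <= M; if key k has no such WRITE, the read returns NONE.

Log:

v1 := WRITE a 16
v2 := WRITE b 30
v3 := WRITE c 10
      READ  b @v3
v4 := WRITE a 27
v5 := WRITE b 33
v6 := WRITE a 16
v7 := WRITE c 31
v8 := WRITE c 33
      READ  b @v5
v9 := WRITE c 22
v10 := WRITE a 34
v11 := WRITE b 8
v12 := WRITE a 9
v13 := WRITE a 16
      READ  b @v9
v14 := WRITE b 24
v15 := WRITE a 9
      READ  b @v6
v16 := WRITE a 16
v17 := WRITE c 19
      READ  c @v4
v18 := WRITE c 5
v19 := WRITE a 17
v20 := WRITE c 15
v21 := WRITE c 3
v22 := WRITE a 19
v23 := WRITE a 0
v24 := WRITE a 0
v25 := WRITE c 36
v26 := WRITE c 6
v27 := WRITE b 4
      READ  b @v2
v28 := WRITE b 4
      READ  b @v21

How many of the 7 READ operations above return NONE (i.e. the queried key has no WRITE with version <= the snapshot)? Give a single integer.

Answer: 0

Derivation:
v1: WRITE a=16  (a history now [(1, 16)])
v2: WRITE b=30  (b history now [(2, 30)])
v3: WRITE c=10  (c history now [(3, 10)])
READ b @v3: history=[(2, 30)] -> pick v2 -> 30
v4: WRITE a=27  (a history now [(1, 16), (4, 27)])
v5: WRITE b=33  (b history now [(2, 30), (5, 33)])
v6: WRITE a=16  (a history now [(1, 16), (4, 27), (6, 16)])
v7: WRITE c=31  (c history now [(3, 10), (7, 31)])
v8: WRITE c=33  (c history now [(3, 10), (7, 31), (8, 33)])
READ b @v5: history=[(2, 30), (5, 33)] -> pick v5 -> 33
v9: WRITE c=22  (c history now [(3, 10), (7, 31), (8, 33), (9, 22)])
v10: WRITE a=34  (a history now [(1, 16), (4, 27), (6, 16), (10, 34)])
v11: WRITE b=8  (b history now [(2, 30), (5, 33), (11, 8)])
v12: WRITE a=9  (a history now [(1, 16), (4, 27), (6, 16), (10, 34), (12, 9)])
v13: WRITE a=16  (a history now [(1, 16), (4, 27), (6, 16), (10, 34), (12, 9), (13, 16)])
READ b @v9: history=[(2, 30), (5, 33), (11, 8)] -> pick v5 -> 33
v14: WRITE b=24  (b history now [(2, 30), (5, 33), (11, 8), (14, 24)])
v15: WRITE a=9  (a history now [(1, 16), (4, 27), (6, 16), (10, 34), (12, 9), (13, 16), (15, 9)])
READ b @v6: history=[(2, 30), (5, 33), (11, 8), (14, 24)] -> pick v5 -> 33
v16: WRITE a=16  (a history now [(1, 16), (4, 27), (6, 16), (10, 34), (12, 9), (13, 16), (15, 9), (16, 16)])
v17: WRITE c=19  (c history now [(3, 10), (7, 31), (8, 33), (9, 22), (17, 19)])
READ c @v4: history=[(3, 10), (7, 31), (8, 33), (9, 22), (17, 19)] -> pick v3 -> 10
v18: WRITE c=5  (c history now [(3, 10), (7, 31), (8, 33), (9, 22), (17, 19), (18, 5)])
v19: WRITE a=17  (a history now [(1, 16), (4, 27), (6, 16), (10, 34), (12, 9), (13, 16), (15, 9), (16, 16), (19, 17)])
v20: WRITE c=15  (c history now [(3, 10), (7, 31), (8, 33), (9, 22), (17, 19), (18, 5), (20, 15)])
v21: WRITE c=3  (c history now [(3, 10), (7, 31), (8, 33), (9, 22), (17, 19), (18, 5), (20, 15), (21, 3)])
v22: WRITE a=19  (a history now [(1, 16), (4, 27), (6, 16), (10, 34), (12, 9), (13, 16), (15, 9), (16, 16), (19, 17), (22, 19)])
v23: WRITE a=0  (a history now [(1, 16), (4, 27), (6, 16), (10, 34), (12, 9), (13, 16), (15, 9), (16, 16), (19, 17), (22, 19), (23, 0)])
v24: WRITE a=0  (a history now [(1, 16), (4, 27), (6, 16), (10, 34), (12, 9), (13, 16), (15, 9), (16, 16), (19, 17), (22, 19), (23, 0), (24, 0)])
v25: WRITE c=36  (c history now [(3, 10), (7, 31), (8, 33), (9, 22), (17, 19), (18, 5), (20, 15), (21, 3), (25, 36)])
v26: WRITE c=6  (c history now [(3, 10), (7, 31), (8, 33), (9, 22), (17, 19), (18, 5), (20, 15), (21, 3), (25, 36), (26, 6)])
v27: WRITE b=4  (b history now [(2, 30), (5, 33), (11, 8), (14, 24), (27, 4)])
READ b @v2: history=[(2, 30), (5, 33), (11, 8), (14, 24), (27, 4)] -> pick v2 -> 30
v28: WRITE b=4  (b history now [(2, 30), (5, 33), (11, 8), (14, 24), (27, 4), (28, 4)])
READ b @v21: history=[(2, 30), (5, 33), (11, 8), (14, 24), (27, 4), (28, 4)] -> pick v14 -> 24
Read results in order: ['30', '33', '33', '33', '10', '30', '24']
NONE count = 0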